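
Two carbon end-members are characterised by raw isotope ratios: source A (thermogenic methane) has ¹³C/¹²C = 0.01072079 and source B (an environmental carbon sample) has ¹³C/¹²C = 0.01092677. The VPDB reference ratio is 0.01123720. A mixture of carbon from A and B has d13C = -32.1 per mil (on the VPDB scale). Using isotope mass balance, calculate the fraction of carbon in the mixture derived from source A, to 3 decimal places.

0.244

δ_A = (0.01072079/0.01123720 − 1)×1000 = (0.954045 − 1)×1000 = -45.955 per mil
δ_B = (0.01092677/0.01123720 − 1)×1000 = (0.972375 − 1)×1000 = -27.625 per mil
f_A = (δ_mix − δ_B)/(δ_A − δ_B) = (-32.1 − (-27.625))/(-45.955 − (-27.625))
f_A = -4.475 / -18.330 = 0.2441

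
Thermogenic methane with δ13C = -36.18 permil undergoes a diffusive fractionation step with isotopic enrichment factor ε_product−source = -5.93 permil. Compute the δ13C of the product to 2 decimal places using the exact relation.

To first order, δ_product ≈ δ_source + ε = -42.11 permil.
Exactly, δ_product = (δ_source + 1000)·(ε/1000 + 1) − 1000.
δ_product = (-36.18 + 1000) × (-5.93/1000 + 1) − 1000
δ_product = -41.895 permil

-41.90 permil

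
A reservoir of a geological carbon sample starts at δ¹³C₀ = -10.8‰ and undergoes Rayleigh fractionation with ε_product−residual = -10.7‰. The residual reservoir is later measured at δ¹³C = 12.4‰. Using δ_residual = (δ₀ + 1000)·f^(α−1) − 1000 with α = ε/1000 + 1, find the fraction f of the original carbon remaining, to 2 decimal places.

0.11

α − 1 = ε/1000 = -0.0107
(δ_res + 1000)/(δ₀ + 1000) = (12.4 + 1000)/(-10.8 + 1000) = 1012.4/989.2 = 1.023453
f = 1.023453^(1/-0.0107) = exp(ln(1.023453)/-0.0107) = exp(0.02318/-0.0107)
f = exp(-2.1666) = 0.1146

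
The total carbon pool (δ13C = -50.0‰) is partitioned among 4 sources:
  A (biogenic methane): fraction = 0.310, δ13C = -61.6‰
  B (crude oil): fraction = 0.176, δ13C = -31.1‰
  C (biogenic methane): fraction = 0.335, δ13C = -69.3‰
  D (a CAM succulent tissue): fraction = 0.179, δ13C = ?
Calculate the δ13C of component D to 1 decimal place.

-12.4‰

Isotope mass balance: δ_bulk = Σ fᵢ·δᵢ.
-50.0 = 0.310×(-61.6) + 0.176×(-31.1) + 0.335×(-69.3) + 0.179×δ_D
0.179·δ_D = -50.0 − (-47.785) = -2.215
δ_D = -2.215 / 0.179 = -12.37‰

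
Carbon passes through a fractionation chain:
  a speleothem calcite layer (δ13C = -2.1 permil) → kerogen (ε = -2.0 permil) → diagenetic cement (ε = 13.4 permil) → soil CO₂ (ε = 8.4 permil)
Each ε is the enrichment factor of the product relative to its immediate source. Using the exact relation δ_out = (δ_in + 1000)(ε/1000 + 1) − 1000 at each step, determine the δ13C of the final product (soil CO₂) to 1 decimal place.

17.7 permil

step 1: δ = (-2.10 + 1000)·(-2.0/1000 + 1) − 1000 = -4.10 permil
step 2: δ = (-4.10 + 1000)·(13.4/1000 + 1) − 1000 = 9.25 permil
step 3: δ = (9.25 + 1000)·(8.4/1000 + 1) − 1000 = 17.73 permil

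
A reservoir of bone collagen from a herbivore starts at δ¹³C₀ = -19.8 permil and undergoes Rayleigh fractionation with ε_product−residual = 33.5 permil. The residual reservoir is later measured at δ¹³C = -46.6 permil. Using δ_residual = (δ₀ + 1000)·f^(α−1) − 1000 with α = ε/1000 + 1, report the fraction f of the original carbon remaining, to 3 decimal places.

α − 1 = ε/1000 = 0.0335
(δ_res + 1000)/(δ₀ + 1000) = (-46.6 + 1000)/(-19.8 + 1000) = 953.4/980.2 = 0.972659
f = 0.972659^(1/0.0335) = exp(ln(0.972659)/0.0335) = exp(-0.02772/0.0335)
f = exp(-0.8275) = 0.4371

0.437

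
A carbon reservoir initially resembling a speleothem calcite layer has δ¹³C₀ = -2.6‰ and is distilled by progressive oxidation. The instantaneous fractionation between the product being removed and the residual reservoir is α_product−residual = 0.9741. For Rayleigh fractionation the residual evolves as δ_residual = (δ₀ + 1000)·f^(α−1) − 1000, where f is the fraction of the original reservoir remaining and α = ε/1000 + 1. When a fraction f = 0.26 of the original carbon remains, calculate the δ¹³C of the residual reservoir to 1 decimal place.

32.8‰

Rayleigh residual: δ_res = (δ₀ + 1000)·f^(α−1) − 1000
α − 1 = -0.02590
f^(α−1) = 0.26^(-0.02590) = 1.035505
δ_res = (-2.6 + 1000) × 1.035505 − 1000 = 1032.813 − 1000 = 32.81‰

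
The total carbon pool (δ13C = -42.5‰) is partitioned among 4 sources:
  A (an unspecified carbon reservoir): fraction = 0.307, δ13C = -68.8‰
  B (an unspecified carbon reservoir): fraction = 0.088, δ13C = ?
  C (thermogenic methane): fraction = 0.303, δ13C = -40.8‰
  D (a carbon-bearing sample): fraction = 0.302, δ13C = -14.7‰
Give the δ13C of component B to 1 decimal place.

Isotope mass balance: δ_bulk = Σ fᵢ·δᵢ.
-42.5 = 0.307×(-68.8) + 0.088×δ_B + 0.303×(-40.8) + 0.302×(-14.7)
0.088·δ_B = -42.5 − (-37.923) = -4.577
δ_B = -4.577 / 0.088 = -52.01‰

-52.0‰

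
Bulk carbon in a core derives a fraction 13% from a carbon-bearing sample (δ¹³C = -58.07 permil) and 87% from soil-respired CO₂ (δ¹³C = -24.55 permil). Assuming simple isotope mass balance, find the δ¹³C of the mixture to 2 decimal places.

-28.91 permil

δ_mix = f_A·δ_A + f_B·δ_B
δ_mix = 0.13 × (-58.07) + 0.87 × (-24.55)
δ_mix = -7.549 + -21.358 = -28.908 permil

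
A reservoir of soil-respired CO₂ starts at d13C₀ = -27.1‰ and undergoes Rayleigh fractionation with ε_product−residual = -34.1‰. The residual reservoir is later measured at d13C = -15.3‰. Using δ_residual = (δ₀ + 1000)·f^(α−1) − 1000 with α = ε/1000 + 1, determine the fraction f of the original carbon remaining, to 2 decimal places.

0.70

α − 1 = ε/1000 = -0.0341
(δ_res + 1000)/(δ₀ + 1000) = (-15.3 + 1000)/(-27.1 + 1000) = 984.7/972.9 = 1.012129
f = 1.012129^(1/-0.0341) = exp(ln(1.012129)/-0.0341) = exp(0.01206/-0.0341)
f = exp(-0.3535) = 0.7022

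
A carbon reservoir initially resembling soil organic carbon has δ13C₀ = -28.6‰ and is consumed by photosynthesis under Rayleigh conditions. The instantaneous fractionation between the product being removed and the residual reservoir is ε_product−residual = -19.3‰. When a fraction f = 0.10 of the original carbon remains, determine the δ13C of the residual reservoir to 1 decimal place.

Rayleigh residual: δ_res = (δ₀ + 1000)·f^(α−1) − 1000
α = ε/1000 + 1 = 0.98070, so α − 1 = -0.01930
f^(α−1) = 0.10^(-0.01930) = 1.045442
δ_res = (-28.6 + 1000) × 1.045442 − 1000 = 1015.542 − 1000 = 15.54‰

15.5‰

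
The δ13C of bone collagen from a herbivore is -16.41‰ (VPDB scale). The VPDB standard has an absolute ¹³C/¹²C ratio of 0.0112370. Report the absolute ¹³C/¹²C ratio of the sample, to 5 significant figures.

R_sample = R_standard × (δ13C/1000 + 1)
R_sample = 0.0112370 × (-16.41/1000 + 1) = 0.0112370 × 0.983590
R_sample = 0.0110526

0.011053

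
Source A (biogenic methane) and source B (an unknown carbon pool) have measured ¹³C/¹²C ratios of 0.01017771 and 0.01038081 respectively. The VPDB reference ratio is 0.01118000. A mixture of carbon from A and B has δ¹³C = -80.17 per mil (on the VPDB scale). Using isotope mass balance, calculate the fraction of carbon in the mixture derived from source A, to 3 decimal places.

δ_A = (0.01017771/0.01118000 − 1)×1000 = (0.910350 − 1)×1000 = -89.650 per mil
δ_B = (0.01038081/0.01118000 − 1)×1000 = (0.928516 − 1)×1000 = -71.484 per mil
f_A = (δ_mix − δ_B)/(δ_A − δ_B) = (-80.17 − (-71.484))/(-89.650 − (-71.484))
f_A = -8.686 / -18.166 = 0.4781

0.478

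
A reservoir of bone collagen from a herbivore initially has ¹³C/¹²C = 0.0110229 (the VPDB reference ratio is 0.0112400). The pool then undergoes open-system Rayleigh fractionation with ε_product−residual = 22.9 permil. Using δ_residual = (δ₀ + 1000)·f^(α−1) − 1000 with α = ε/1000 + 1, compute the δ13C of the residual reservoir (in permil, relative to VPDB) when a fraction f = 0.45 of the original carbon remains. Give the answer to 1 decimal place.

δ₀ = (0.0110229/0.0112400 − 1)×1000 = (0.980685 − 1)×1000 = -19.315 permil
α − 1 = ε/1000 = 0.0229
f^(α−1) = 0.45^(0.0229) = 0.981880
δ_res = (-19.315 + 1000) × 0.981880 − 1000 = 962.915 − 1000 = -37.08 permil

-37.1 permil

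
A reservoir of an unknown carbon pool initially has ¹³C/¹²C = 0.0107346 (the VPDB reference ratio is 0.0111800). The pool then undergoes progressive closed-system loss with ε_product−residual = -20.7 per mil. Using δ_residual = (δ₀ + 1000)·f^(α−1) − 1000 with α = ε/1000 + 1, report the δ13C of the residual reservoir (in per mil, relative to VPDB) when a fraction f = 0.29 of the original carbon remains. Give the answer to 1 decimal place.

-14.9 per mil

δ₀ = (0.0107346/0.0111800 − 1)×1000 = (0.960161 − 1)×1000 = -39.839 per mil
α − 1 = ε/1000 = -0.0207
f^(α−1) = 0.29^(-0.0207) = 1.025955
δ_res = (-39.839 + 1000) × 1.025955 − 1000 = 985.082 − 1000 = -14.92 per mil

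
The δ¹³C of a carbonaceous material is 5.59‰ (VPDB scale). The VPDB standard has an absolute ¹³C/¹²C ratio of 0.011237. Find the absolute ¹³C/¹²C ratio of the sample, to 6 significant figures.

R_sample = R_standard × (δ¹³C/1000 + 1)
R_sample = 0.011237 × (5.59/1000 + 1) = 0.011237 × 1.005590
R_sample = 0.0112998

0.0112998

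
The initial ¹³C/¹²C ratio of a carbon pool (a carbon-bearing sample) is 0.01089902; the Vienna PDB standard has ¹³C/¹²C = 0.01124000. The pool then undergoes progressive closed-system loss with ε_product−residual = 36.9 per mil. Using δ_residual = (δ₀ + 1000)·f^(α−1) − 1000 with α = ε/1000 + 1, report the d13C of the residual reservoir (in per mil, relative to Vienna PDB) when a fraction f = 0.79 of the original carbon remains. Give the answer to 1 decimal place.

δ₀ = (0.01089902/0.01124000 − 1)×1000 = (0.969664 − 1)×1000 = -30.336 per mil
α − 1 = ε/1000 = 0.0369
f^(α−1) = 0.79^(0.0369) = 0.991340
δ_res = (-30.336 + 1000) × 0.991340 − 1000 = 961.266 − 1000 = -38.73 per mil

-38.7 per mil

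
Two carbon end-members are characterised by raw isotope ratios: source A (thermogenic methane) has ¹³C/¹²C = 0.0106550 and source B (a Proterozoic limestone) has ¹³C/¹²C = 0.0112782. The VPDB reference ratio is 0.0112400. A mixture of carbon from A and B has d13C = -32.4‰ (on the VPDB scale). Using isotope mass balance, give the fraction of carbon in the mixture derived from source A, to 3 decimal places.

δ_A = (0.0106550/0.0112400 − 1)×1000 = (0.947954 − 1)×1000 = -52.046‰
δ_B = (0.0112782/0.0112400 − 1)×1000 = (1.003399 − 1)×1000 = 3.399‰
f_A = (δ_mix − δ_B)/(δ_A − δ_B) = (-32.4 − (3.399))/(-52.046 − (3.399))
f_A = -35.799 / -55.445 = 0.6457

0.646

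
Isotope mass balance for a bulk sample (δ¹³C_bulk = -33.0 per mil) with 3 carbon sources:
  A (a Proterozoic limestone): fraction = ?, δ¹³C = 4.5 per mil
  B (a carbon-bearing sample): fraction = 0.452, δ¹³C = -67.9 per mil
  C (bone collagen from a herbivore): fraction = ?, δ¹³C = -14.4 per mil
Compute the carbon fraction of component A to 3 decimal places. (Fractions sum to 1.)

0.295

Let f_A and f_C be the unknown fractions; fractions sum to 1 so f_A + f_C = 0.548.
Mass balance: Σ fᵢ·δᵢ = δ_bulk ⇒ f_A·(4.5) + f_C·(-14.4) = -33.0 − (-30.691) = -2.309
Substitute f_C = 0.548 − f_A:
f_A·(4.5 − -14.4) = -2.309 − 0.548×(-14.4) = 5.582
f_A = 5.582 / 18.9 = 0.2953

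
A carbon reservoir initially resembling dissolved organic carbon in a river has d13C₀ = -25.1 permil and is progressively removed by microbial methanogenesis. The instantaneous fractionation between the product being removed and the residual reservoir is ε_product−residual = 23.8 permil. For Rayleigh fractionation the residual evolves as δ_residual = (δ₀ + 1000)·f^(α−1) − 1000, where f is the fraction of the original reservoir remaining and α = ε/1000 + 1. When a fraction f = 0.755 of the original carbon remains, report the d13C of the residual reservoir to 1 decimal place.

-31.6 permil

Rayleigh residual: δ_res = (δ₀ + 1000)·f^(α−1) − 1000
α = ε/1000 + 1 = 1.02380, so α − 1 = 0.02380
f^(α−1) = 0.755^(0.02380) = 0.993334
δ_res = (-25.1 + 1000) × 0.993334 − 1000 = 968.401 − 1000 = -31.60 permil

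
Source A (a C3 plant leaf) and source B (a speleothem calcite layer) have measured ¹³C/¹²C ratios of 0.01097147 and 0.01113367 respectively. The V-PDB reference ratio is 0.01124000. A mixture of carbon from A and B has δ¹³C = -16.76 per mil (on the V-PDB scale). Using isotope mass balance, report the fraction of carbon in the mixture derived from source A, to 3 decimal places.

0.506

δ_A = (0.01097147/0.01124000 − 1)×1000 = (0.976109 − 1)×1000 = -23.891 per mil
δ_B = (0.01113367/0.01124000 − 1)×1000 = (0.990540 − 1)×1000 = -9.460 per mil
f_A = (δ_mix − δ_B)/(δ_A − δ_B) = (-16.76 − (-9.460))/(-23.891 − (-9.460))
f_A = -7.300 / -14.431 = 0.5059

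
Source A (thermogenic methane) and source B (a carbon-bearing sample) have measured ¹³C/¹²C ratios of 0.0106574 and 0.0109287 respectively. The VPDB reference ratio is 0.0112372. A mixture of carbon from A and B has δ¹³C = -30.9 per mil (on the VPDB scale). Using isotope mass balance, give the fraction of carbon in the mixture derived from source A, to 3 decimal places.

0.143

δ_A = (0.0106574/0.0112372 − 1)×1000 = (0.948404 − 1)×1000 = -51.596 per mil
δ_B = (0.0109287/0.0112372 − 1)×1000 = (0.972547 − 1)×1000 = -27.453 per mil
f_A = (δ_mix − δ_B)/(δ_A − δ_B) = (-30.9 − (-27.453))/(-51.596 − (-27.453))
f_A = -3.447 / -24.143 = 0.1428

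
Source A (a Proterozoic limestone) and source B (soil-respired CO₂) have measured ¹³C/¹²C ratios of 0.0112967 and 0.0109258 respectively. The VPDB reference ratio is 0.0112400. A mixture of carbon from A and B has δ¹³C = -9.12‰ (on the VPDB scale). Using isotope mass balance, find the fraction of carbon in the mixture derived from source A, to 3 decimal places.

δ_A = (0.0112967/0.0112400 − 1)×1000 = (1.005044 − 1)×1000 = 5.044‰
δ_B = (0.0109258/0.0112400 − 1)×1000 = (0.972046 − 1)×1000 = -27.954‰
f_A = (δ_mix − δ_B)/(δ_A − δ_B) = (-9.12 − (-27.954))/(5.044 − (-27.954))
f_A = 18.834 / 32.998 = 0.5708

0.571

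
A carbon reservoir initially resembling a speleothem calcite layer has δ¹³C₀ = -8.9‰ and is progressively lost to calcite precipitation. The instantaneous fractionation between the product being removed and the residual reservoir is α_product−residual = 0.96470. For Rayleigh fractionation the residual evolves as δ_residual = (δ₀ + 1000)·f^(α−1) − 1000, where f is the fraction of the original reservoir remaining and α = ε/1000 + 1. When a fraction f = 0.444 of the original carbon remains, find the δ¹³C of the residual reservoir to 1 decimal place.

19.9‰

Rayleigh residual: δ_res = (δ₀ + 1000)·f^(α−1) − 1000
α − 1 = -0.03530
f^(α−1) = 0.444^(-0.03530) = 1.029076
δ_res = (-8.9 + 1000) × 1.029076 − 1000 = 1019.917 − 1000 = 19.92‰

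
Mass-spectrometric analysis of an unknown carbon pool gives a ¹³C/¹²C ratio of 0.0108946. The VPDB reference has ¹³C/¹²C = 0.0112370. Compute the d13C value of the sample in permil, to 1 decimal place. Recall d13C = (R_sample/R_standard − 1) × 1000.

-30.5 permil

d13C = (R_sample / R_standard − 1) × 1000
R_sample / R_standard = 0.0108946 / 0.0112370 = 0.969529
d13C = (0.969529 − 1) × 1000 = -30.47 permil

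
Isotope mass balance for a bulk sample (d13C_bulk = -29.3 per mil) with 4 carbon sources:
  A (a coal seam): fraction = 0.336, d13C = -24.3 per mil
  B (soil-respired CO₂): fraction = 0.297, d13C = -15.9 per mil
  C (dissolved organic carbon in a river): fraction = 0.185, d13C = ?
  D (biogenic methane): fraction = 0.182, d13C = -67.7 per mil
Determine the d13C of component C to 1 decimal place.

-22.1 per mil

Isotope mass balance: δ_bulk = Σ fᵢ·δᵢ.
-29.3 = 0.336×(-24.3) + 0.297×(-15.9) + 0.185×δ_C + 0.182×(-67.7)
0.185·δ_C = -29.3 − (-25.209) = -4.091
δ_C = -4.091 / 0.185 = -22.12 per mil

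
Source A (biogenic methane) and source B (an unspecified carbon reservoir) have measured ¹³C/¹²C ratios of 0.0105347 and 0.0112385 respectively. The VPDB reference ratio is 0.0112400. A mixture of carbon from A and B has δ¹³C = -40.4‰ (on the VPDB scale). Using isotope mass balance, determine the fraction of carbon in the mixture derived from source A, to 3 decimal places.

δ_A = (0.0105347/0.0112400 − 1)×1000 = (0.937251 − 1)×1000 = -62.749‰
δ_B = (0.0112385/0.0112400 − 1)×1000 = (0.999867 − 1)×1000 = -0.133‰
f_A = (δ_mix − δ_B)/(δ_A − δ_B) = (-40.4 − (-0.133))/(-62.749 − (-0.133))
f_A = -40.267 / -62.616 = 0.6431

0.643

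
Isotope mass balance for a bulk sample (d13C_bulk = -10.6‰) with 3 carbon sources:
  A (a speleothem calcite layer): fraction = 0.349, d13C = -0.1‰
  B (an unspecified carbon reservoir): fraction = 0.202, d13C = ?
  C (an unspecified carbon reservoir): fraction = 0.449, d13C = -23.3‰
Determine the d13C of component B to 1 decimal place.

Isotope mass balance: δ_bulk = Σ fᵢ·δᵢ.
-10.6 = 0.349×(-0.1) + 0.202×δ_B + 0.449×(-23.3)
0.202·δ_B = -10.6 − (-10.497) = -0.103
δ_B = -0.103 / 0.202 = -0.51‰

-0.5‰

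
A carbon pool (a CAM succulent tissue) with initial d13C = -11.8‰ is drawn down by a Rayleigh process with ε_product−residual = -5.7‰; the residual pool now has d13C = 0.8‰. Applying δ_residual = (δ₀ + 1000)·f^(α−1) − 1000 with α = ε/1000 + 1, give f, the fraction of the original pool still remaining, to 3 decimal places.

α − 1 = ε/1000 = -0.0057
(δ_res + 1000)/(δ₀ + 1000) = (0.8 + 1000)/(-11.8 + 1000) = 1000.8/988.2 = 1.012750
f = 1.012750^(1/-0.0057) = exp(ln(1.012750)/-0.0057) = exp(0.01267/-0.0057)
f = exp(-2.2228) = 0.1083

0.108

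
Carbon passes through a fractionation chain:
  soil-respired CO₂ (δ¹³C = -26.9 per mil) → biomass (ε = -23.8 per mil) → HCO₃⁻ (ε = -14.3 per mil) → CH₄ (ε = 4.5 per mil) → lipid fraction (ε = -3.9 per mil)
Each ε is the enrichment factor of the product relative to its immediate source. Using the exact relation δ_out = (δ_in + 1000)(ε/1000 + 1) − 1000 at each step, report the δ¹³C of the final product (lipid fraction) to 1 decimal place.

step 1: δ = (-26.90 + 1000)·(-23.8/1000 + 1) − 1000 = -50.06 per mil
step 2: δ = (-50.06 + 1000)·(-14.3/1000 + 1) − 1000 = -63.64 per mil
step 3: δ = (-63.64 + 1000)·(4.5/1000 + 1) − 1000 = -59.43 per mil
step 4: δ = (-59.43 + 1000)·(-3.9/1000 + 1) − 1000 = -63.10 per mil

-63.1 per mil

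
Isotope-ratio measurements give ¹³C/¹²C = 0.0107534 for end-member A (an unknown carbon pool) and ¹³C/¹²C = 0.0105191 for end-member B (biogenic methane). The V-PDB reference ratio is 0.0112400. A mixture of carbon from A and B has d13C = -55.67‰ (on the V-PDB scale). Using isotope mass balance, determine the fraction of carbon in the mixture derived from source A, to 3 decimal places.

δ_A = (0.0107534/0.0112400 − 1)×1000 = (0.956708 − 1)×1000 = -43.292‰
δ_B = (0.0105191/0.0112400 − 1)×1000 = (0.935863 − 1)×1000 = -64.137‰
f_A = (δ_mix − δ_B)/(δ_A − δ_B) = (-55.67 − (-64.137))/(-43.292 − (-64.137))
f_A = 8.467 / 20.845 = 0.4062

0.406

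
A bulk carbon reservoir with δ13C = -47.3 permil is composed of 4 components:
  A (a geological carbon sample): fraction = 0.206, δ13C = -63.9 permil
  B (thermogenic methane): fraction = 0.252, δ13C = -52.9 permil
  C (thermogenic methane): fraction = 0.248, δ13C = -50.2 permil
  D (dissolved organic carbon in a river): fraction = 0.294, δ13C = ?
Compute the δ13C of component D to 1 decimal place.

-28.4 permil

Isotope mass balance: δ_bulk = Σ fᵢ·δᵢ.
-47.3 = 0.206×(-63.9) + 0.252×(-52.9) + 0.248×(-50.2) + 0.294×δ_D
0.294·δ_D = -47.3 − (-38.944) = -8.356
δ_D = -8.356 / 0.294 = -28.42 permil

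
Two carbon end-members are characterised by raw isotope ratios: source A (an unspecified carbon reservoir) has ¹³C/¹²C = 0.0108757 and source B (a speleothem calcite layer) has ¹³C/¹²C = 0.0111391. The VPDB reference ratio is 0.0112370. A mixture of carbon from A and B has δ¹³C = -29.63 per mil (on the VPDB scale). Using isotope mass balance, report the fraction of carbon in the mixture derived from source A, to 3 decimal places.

0.892

δ_A = (0.0108757/0.0112370 − 1)×1000 = (0.967847 − 1)×1000 = -32.153 per mil
δ_B = (0.0111391/0.0112370 − 1)×1000 = (0.991288 − 1)×1000 = -8.712 per mil
f_A = (δ_mix − δ_B)/(δ_A − δ_B) = (-29.63 − (-8.712))/(-32.153 − (-8.712))
f_A = -20.918 / -23.440 = 0.8924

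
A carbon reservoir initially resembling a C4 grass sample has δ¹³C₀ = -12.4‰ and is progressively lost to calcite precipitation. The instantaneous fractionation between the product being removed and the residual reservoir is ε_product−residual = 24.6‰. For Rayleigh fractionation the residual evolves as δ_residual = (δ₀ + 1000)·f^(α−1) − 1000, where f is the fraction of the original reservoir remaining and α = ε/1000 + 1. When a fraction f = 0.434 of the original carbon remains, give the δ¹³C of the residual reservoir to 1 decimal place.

Rayleigh residual: δ_res = (δ₀ + 1000)·f^(α−1) − 1000
α = ε/1000 + 1 = 1.02460, so α − 1 = 0.02460
f^(α−1) = 0.434^(0.02460) = 0.979676
δ_res = (-12.4 + 1000) × 0.979676 − 1000 = 967.528 − 1000 = -32.47‰

-32.5‰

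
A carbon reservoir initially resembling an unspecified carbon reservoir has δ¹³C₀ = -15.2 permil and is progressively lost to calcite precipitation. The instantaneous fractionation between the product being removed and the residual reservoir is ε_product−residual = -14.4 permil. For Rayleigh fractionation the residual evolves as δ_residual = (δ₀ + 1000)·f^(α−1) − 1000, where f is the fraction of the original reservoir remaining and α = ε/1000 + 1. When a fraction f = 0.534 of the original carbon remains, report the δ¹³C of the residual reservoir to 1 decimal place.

-6.3 permil

Rayleigh residual: δ_res = (δ₀ + 1000)·f^(α−1) − 1000
α = ε/1000 + 1 = 0.98560, so α − 1 = -0.01440
f^(α−1) = 0.534^(-0.01440) = 1.009075
δ_res = (-15.2 + 1000) × 1.009075 − 1000 = 993.737 − 1000 = -6.26 permil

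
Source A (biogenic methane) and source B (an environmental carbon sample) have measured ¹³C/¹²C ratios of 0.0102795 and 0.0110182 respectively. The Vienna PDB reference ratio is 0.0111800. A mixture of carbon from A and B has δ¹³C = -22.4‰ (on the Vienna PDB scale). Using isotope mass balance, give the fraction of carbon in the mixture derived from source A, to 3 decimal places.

δ_A = (0.0102795/0.0111800 − 1)×1000 = (0.919454 − 1)×1000 = -80.546‰
δ_B = (0.0110182/0.0111800 − 1)×1000 = (0.985528 − 1)×1000 = -14.472‰
f_A = (δ_mix − δ_B)/(δ_A − δ_B) = (-22.4 − (-14.472))/(-80.546 − (-14.472))
f_A = -7.928 / -66.073 = 0.1200

0.120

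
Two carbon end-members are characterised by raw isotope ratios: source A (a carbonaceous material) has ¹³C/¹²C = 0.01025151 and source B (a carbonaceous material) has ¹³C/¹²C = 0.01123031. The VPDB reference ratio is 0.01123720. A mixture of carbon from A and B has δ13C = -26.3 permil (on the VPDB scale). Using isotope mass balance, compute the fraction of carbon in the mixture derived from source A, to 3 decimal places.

δ_A = (0.01025151/0.01123720 − 1)×1000 = (0.912283 − 1)×1000 = -87.717 permil
δ_B = (0.01123031/0.01123720 − 1)×1000 = (0.999387 − 1)×1000 = -0.613 permil
f_A = (δ_mix − δ_B)/(δ_A − δ_B) = (-26.3 − (-0.613))/(-87.717 − (-0.613))
f_A = -25.687 / -87.104 = 0.2949

0.295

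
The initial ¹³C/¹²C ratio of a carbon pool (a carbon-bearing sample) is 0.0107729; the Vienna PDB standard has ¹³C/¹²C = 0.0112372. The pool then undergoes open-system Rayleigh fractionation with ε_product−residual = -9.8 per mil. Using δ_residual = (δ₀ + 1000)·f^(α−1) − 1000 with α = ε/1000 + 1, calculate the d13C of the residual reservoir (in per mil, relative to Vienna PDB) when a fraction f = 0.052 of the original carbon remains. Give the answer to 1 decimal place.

-13.1 per mil

δ₀ = (0.0107729/0.0112372 − 1)×1000 = (0.958682 − 1)×1000 = -41.318 per mil
α − 1 = ε/1000 = -0.0098
f^(α−1) = 0.052^(-0.0098) = 1.029398
δ_res = (-41.318 + 1000) × 1.029398 − 1000 = 986.865 − 1000 = -13.14 per mil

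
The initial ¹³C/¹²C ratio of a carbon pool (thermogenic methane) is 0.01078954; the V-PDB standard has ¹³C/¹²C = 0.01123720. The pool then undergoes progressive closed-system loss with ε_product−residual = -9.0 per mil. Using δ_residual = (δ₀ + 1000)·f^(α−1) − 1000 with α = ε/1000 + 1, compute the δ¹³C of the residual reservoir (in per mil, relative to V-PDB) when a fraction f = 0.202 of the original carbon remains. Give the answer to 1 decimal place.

-25.9 per mil

δ₀ = (0.01078954/0.01123720 − 1)×1000 = (0.960163 − 1)×1000 = -39.837 per mil
α − 1 = ε/1000 = -0.0090
f^(α−1) = 0.202^(-0.0090) = 1.014500
δ_res = (-39.837 + 1000) × 1.014500 − 1000 = 974.085 − 1000 = -25.92 per mil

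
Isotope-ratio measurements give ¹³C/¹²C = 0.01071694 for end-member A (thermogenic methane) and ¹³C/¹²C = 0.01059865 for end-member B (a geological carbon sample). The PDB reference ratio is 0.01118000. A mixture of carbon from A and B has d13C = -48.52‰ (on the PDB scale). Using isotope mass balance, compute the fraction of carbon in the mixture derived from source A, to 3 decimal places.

δ_A = (0.01071694/0.01118000 − 1)×1000 = (0.958581 − 1)×1000 = -41.419‰
δ_B = (0.01059865/0.01118000 − 1)×1000 = (0.948001 − 1)×1000 = -51.999‰
f_A = (δ_mix − δ_B)/(δ_A − δ_B) = (-48.52 − (-51.999))/(-41.419 − (-51.999))
f_A = 3.479 / 10.581 = 0.3288

0.329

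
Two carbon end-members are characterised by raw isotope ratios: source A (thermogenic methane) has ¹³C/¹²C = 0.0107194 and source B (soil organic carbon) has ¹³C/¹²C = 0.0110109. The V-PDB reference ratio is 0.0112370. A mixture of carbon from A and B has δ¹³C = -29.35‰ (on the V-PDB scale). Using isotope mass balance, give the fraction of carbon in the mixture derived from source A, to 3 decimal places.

δ_A = (0.0107194/0.0112370 − 1)×1000 = (0.953938 − 1)×1000 = -46.062‰
δ_B = (0.0110109/0.0112370 − 1)×1000 = (0.979879 − 1)×1000 = -20.121‰
f_A = (δ_mix − δ_B)/(δ_A − δ_B) = (-29.35 − (-20.121))/(-46.062 − (-20.121))
f_A = -9.229 / -25.941 = 0.3558

0.356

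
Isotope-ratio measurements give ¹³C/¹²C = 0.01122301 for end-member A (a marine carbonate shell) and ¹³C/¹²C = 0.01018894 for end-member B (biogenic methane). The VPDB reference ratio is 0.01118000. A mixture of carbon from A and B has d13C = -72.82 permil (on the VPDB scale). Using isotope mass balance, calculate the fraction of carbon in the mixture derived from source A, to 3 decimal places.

δ_A = (0.01122301/0.01118000 − 1)×1000 = (1.003847 − 1)×1000 = 3.847 permil
δ_B = (0.01018894/0.01118000 − 1)×1000 = (0.911354 − 1)×1000 = -88.646 permil
f_A = (δ_mix − δ_B)/(δ_A − δ_B) = (-72.82 − (-88.646))/(3.847 − (-88.646))
f_A = 15.826 / 92.493 = 0.1711

0.171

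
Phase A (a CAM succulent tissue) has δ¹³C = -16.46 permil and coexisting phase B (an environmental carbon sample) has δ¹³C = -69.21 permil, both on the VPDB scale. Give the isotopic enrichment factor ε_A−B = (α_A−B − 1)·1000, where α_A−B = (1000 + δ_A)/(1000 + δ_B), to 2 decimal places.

α_A−B = (1000 + -16.46) / (1000 + -69.21) = 983.54 / 930.79 = 1.056672
ε_A−B = (1.056672 − 1) × 1000 = 56.672 permil
(The approximation ε ≈ δ_A − δ_B would give 52.75 permil.)

56.67 permil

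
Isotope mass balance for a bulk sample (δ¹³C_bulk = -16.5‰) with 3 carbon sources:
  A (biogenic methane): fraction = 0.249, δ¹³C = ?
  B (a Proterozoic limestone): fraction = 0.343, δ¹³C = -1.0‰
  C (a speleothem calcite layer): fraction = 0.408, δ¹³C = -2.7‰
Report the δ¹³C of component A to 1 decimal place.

Isotope mass balance: δ_bulk = Σ fᵢ·δᵢ.
-16.5 = 0.249×δ_A + 0.343×(-1.0) + 0.408×(-2.7)
0.249·δ_A = -16.5 − (-1.445) = -15.055
δ_A = -15.055 / 0.249 = -60.46‰

-60.5‰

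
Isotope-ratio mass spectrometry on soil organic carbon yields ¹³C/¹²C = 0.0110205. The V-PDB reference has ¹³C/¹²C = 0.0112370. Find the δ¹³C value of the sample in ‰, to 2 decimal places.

-19.27‰

δ¹³C = (R_sample / R_standard − 1) × 1000
R_sample / R_standard = 0.0110205 / 0.0112370 = 0.980733
δ¹³C = (0.980733 − 1) × 1000 = -19.267‰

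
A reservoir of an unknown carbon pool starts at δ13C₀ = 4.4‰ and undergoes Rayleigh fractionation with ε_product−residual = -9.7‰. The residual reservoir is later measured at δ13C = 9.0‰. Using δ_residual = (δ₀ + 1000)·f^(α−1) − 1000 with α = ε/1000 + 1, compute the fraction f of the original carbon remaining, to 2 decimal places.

0.62

α − 1 = ε/1000 = -0.0097
(δ_res + 1000)/(δ₀ + 1000) = (9.0 + 1000)/(4.4 + 1000) = 1009.0/1004.4 = 1.004580
f = 1.004580^(1/-0.0097) = exp(ln(1.004580)/-0.0097) = exp(0.00457/-0.0097)
f = exp(-0.4711) = 0.6243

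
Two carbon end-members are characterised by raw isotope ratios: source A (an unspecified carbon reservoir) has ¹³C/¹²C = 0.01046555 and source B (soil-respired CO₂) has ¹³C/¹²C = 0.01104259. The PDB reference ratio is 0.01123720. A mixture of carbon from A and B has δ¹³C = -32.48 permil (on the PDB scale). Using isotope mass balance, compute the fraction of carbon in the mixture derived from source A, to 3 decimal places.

0.295

δ_A = (0.01046555/0.01123720 − 1)×1000 = (0.931331 − 1)×1000 = -68.669 permil
δ_B = (0.01104259/0.01123720 − 1)×1000 = (0.982682 − 1)×1000 = -17.318 permil
f_A = (δ_mix − δ_B)/(δ_A − δ_B) = (-32.48 − (-17.318))/(-68.669 − (-17.318))
f_A = -15.162 / -51.351 = 0.2953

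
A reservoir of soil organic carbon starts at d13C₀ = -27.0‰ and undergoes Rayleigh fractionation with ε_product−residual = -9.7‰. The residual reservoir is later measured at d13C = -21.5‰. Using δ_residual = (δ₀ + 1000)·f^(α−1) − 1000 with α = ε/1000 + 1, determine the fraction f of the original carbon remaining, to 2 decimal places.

0.56

α − 1 = ε/1000 = -0.0097
(δ_res + 1000)/(δ₀ + 1000) = (-21.5 + 1000)/(-27.0 + 1000) = 978.5/973.0 = 1.005653
f = 1.005653^(1/-0.0097) = exp(ln(1.005653)/-0.0097) = exp(0.00564/-0.0097)
f = exp(-0.5811) = 0.5593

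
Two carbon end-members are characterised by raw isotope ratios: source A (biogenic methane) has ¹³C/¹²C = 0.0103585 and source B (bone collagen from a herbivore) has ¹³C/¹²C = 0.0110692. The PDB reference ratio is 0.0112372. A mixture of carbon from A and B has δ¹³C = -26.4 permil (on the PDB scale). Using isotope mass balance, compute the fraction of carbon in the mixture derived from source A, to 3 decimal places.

δ_A = (0.0103585/0.0112372 − 1)×1000 = (0.921804 − 1)×1000 = -78.196 permil
δ_B = (0.0110692/0.0112372 − 1)×1000 = (0.985050 − 1)×1000 = -14.950 permil
f_A = (δ_mix − δ_B)/(δ_A − δ_B) = (-26.4 − (-14.950))/(-78.196 − (-14.950))
f_A = -11.450 / -63.245 = 0.1810

0.181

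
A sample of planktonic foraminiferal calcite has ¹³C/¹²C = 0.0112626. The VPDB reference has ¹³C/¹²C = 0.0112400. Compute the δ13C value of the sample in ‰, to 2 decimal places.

δ13C = (R_sample / R_standard − 1) × 1000
R_sample / R_standard = 0.0112626 / 0.0112400 = 1.002011
δ13C = (1.002011 − 1) × 1000 = 2.011‰

2.01‰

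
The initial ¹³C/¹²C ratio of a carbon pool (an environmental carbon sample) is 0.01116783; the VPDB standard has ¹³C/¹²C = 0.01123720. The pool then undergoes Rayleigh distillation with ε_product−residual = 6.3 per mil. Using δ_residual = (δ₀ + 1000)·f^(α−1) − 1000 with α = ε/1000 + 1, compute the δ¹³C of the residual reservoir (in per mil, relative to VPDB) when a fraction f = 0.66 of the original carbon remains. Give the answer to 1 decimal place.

-8.8 per mil

δ₀ = (0.01116783/0.01123720 − 1)×1000 = (0.993827 − 1)×1000 = -6.173 per mil
α − 1 = ε/1000 = 0.0063
f^(α−1) = 0.66^(0.0063) = 0.997386
δ_res = (-6.173 + 1000) × 0.997386 − 1000 = 991.229 − 1000 = -8.77 per mil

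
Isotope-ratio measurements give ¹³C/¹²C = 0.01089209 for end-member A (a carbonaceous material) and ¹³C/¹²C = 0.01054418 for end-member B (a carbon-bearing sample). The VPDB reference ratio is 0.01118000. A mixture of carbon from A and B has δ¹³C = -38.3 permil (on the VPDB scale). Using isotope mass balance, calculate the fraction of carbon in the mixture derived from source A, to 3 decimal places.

δ_A = (0.01089209/0.01118000 − 1)×1000 = (0.974248 − 1)×1000 = -25.752 permil
δ_B = (0.01054418/0.01118000 − 1)×1000 = (0.943129 − 1)×1000 = -56.871 permil
f_A = (δ_mix − δ_B)/(δ_A − δ_B) = (-38.3 − (-56.871))/(-25.752 − (-56.871))
f_A = 18.571 / 31.119 = 0.5968

0.597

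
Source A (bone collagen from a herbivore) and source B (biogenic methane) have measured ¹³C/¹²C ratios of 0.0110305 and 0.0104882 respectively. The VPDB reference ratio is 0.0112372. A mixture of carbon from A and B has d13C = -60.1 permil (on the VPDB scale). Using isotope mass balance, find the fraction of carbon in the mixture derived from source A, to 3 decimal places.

0.136

δ_A = (0.0110305/0.0112372 − 1)×1000 = (0.981606 − 1)×1000 = -18.394 permil
δ_B = (0.0104882/0.0112372 − 1)×1000 = (0.933346 − 1)×1000 = -66.654 permil
f_A = (δ_mix − δ_B)/(δ_A − δ_B) = (-60.1 − (-66.654))/(-18.394 − (-66.654))
f_A = 6.554 / 48.259 = 0.1358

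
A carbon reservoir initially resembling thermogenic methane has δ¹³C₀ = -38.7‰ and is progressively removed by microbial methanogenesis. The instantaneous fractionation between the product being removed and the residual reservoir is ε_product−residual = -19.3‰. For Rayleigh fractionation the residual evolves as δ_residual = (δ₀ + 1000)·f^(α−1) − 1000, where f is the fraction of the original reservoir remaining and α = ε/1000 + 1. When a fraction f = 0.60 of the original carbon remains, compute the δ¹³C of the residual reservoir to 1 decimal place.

Rayleigh residual: δ_res = (δ₀ + 1000)·f^(α−1) − 1000
α = ε/1000 + 1 = 0.98070, so α − 1 = -0.01930
f^(α−1) = 0.60^(-0.01930) = 1.009908
δ_res = (-38.7 + 1000) × 1.009908 − 1000 = 970.824 − 1000 = -29.18‰

-29.2‰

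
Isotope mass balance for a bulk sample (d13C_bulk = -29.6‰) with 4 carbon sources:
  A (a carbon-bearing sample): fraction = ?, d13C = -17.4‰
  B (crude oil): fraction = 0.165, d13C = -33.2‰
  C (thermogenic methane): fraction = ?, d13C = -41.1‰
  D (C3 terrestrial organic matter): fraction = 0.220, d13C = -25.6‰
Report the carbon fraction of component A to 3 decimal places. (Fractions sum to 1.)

0.286

Let f_A and f_C be the unknown fractions; fractions sum to 1 so f_A + f_C = 0.615.
Mass balance: Σ fᵢ·δᵢ = δ_bulk ⇒ f_A·(-17.4) + f_C·(-41.1) = -29.6 − (-11.110) = -18.490
Substitute f_C = 0.615 − f_A:
f_A·(-17.4 − -41.1) = -18.490 − 0.615×(-41.1) = 6.787
f_A = 6.787 / 23.7 = 0.2864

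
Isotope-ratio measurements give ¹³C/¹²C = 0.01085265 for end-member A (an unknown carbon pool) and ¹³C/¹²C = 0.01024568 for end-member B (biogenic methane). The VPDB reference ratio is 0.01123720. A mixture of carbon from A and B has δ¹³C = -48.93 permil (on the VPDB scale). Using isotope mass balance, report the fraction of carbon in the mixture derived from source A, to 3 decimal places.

0.728

δ_A = (0.01085265/0.01123720 − 1)×1000 = (0.965779 − 1)×1000 = -34.221 permil
δ_B = (0.01024568/0.01123720 − 1)×1000 = (0.911764 − 1)×1000 = -88.236 permil
f_A = (δ_mix − δ_B)/(δ_A − δ_B) = (-48.93 − (-88.236))/(-34.221 − (-88.236))
f_A = 39.306 / 54.014 = 0.7277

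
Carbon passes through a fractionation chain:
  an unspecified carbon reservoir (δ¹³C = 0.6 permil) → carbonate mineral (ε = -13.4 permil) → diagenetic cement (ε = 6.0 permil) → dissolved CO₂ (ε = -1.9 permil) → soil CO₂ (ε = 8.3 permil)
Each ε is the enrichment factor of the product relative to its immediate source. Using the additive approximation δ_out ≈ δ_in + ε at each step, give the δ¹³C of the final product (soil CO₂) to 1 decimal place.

step 1: δ ≈ 0.6 + (-13.4) = -12.8 permil
step 2: δ ≈ -12.8 + (6.0) = -6.8 permil
step 3: δ ≈ -6.8 + (-1.9) = -8.7 permil
step 4: δ ≈ -8.7 + (8.3) = -0.4 permil

-0.4 permil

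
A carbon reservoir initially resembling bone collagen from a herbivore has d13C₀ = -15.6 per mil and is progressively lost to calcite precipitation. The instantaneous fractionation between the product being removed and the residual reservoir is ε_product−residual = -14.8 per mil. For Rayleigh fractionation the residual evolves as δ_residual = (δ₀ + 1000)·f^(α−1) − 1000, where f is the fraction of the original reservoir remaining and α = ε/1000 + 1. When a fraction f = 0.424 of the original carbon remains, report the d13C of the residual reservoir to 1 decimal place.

Rayleigh residual: δ_res = (δ₀ + 1000)·f^(α−1) − 1000
α = ε/1000 + 1 = 0.98520, so α − 1 = -0.01480
f^(α−1) = 0.424^(-0.01480) = 1.012780
δ_res = (-15.6 + 1000) × 1.012780 − 1000 = 996.980 − 1000 = -3.02 per mil

-3.0 per mil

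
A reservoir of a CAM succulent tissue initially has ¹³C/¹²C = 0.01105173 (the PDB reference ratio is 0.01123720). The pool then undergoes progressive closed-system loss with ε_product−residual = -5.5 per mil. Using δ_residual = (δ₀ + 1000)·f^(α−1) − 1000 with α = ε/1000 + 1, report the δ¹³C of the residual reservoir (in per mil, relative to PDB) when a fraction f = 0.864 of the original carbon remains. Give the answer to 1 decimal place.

δ₀ = (0.01105173/0.01123720 − 1)×1000 = (0.983495 − 1)×1000 = -16.505 per mil
α − 1 = ε/1000 = -0.0055
f^(α−1) = 0.864^(-0.0055) = 1.000804
δ_res = (-16.505 + 1000) × 1.000804 − 1000 = 984.286 − 1000 = -15.71 per mil

-15.7 per mil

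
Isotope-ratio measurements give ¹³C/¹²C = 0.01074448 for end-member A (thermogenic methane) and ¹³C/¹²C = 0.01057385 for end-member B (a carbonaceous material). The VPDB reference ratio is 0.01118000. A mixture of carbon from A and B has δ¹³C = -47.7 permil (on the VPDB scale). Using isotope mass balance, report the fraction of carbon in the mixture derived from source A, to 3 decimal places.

δ_A = (0.01074448/0.01118000 − 1)×1000 = (0.961045 − 1)×1000 = -38.955 permil
δ_B = (0.01057385/0.01118000 − 1)×1000 = (0.945783 − 1)×1000 = -54.217 permil
f_A = (δ_mix − δ_B)/(δ_A − δ_B) = (-47.7 − (-54.217))/(-38.955 − (-54.217))
f_A = 6.517 / 15.262 = 0.4270

0.427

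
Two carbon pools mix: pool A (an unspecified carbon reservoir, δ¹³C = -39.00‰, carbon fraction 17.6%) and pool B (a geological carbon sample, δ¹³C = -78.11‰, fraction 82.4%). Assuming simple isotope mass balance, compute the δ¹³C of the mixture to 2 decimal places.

-71.23‰

δ_mix = f_A·δ_A + f_B·δ_B
δ_mix = 0.176 × (-39.00) + 0.824 × (-78.11)
δ_mix = -6.864 + -64.363 = -71.227‰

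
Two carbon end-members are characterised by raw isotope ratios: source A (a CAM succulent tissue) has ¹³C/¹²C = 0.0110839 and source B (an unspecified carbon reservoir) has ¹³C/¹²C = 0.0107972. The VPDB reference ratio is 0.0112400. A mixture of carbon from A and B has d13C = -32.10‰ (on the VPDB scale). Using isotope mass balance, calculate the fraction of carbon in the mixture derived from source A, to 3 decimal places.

0.286

δ_A = (0.0110839/0.0112400 − 1)×1000 = (0.986112 − 1)×1000 = -13.888‰
δ_B = (0.0107972/0.0112400 − 1)×1000 = (0.960605 − 1)×1000 = -39.395‰
f_A = (δ_mix − δ_B)/(δ_A − δ_B) = (-32.10 − (-39.395))/(-13.888 − (-39.395))
f_A = 7.295 / 25.507 = 0.2860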